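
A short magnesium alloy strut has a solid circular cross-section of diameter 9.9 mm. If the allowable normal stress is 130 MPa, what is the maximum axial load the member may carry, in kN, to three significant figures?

A = 76.98 mm².
P_max = σ_allow · A = 130 · 76.98 = 10010 N = 10.01 kN.

10.0 kN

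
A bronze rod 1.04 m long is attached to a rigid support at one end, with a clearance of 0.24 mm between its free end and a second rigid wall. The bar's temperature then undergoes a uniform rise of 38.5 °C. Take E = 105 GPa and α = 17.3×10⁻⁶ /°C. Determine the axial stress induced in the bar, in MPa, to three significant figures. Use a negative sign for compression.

-45.7 MPa

Free thermal expansion αLΔT = 17.3e-6 · 1040 · 38.5 = 0.6927 mm.
The walls engage after the gap closes; constrained expansion = 0.6927 − 0.24 = 0.4527 mm.
The walls impose strain ε = −(0.4527)/1040 = -4.3528e-04; σ = Eε = 105000 · -4.3528e-04 = -45.7 MPa.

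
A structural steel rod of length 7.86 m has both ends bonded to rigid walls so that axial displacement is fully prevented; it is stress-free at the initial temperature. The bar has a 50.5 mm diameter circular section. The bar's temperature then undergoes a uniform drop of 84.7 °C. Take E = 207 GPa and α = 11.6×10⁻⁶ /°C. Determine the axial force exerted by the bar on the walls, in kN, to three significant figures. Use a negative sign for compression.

407 kN

Free thermal expansion αLΔT = 11.6e-6 · 7860 · -84.7 = -7.723 mm.
The walls impose strain ε = −(-7.723)/7860 = 9.8252e-04; σ = Eε = 207000 · 9.8252e-04 = 203.4 MPa.
Wall reaction R = σ·A = 203.4·2003 = 407400 N = 407.4 kN.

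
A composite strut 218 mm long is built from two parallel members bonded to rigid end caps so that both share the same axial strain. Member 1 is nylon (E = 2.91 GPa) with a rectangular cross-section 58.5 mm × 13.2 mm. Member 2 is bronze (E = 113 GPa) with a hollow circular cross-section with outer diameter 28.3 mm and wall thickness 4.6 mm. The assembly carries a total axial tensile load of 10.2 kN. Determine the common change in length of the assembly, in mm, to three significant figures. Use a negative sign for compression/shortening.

0.0543 mm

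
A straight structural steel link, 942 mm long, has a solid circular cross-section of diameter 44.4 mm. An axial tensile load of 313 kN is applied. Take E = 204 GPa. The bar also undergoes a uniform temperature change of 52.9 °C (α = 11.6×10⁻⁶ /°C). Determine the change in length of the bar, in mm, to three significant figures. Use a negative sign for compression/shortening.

1.51 mm

A = 1548 mm².
δ_mech = NL/(AE) = 313000·942/(1548·204000) = 0.9335 mm.
δ_thermal = αLΔT = 11.6e-6·942·52.9 = 0.578 mm.
δ = δ_mech + δ_thermal = 1.512 mm.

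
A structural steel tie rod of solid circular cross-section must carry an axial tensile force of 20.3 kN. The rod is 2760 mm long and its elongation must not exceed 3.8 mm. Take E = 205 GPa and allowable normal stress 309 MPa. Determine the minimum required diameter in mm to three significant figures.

Required area A ≥ P/σ_allow = 20300/309 = 65.7 mm².
For a solid circular section, d ≥ √(4A/π) = 9.146 mm.
Elongation limit: A ≥ PL/(Eδ_allow) = 20300·2760/(205000·3.8) = 71.92 mm² ⇒ d ≥ 9.569 mm.
The elongation limit governs.

9.57 mm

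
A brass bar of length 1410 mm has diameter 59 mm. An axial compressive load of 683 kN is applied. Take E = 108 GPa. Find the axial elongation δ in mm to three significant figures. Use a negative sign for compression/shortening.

A = 2734 mm².
δ_mech = NL/(AE) = -683000·1410/(2734·108000) = -3.262 mm.

-3.26 mm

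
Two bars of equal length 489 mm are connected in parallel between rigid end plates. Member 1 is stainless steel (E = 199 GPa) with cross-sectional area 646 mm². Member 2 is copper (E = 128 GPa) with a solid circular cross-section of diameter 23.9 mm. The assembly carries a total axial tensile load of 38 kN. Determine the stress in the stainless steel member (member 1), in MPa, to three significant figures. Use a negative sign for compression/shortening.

40.7 MPa

A_2 = 448.6 mm².
Equal strain + equilibrium ⇒ each member carries load in proportion to AE: A₁E₁ = 128600000 N, A₂E₂ = 57420000 N, ΣAE = 186000000 N.
σ₁ = P·E₁/ΣAE = 38000·199000/186000000 = 40.66 MPa.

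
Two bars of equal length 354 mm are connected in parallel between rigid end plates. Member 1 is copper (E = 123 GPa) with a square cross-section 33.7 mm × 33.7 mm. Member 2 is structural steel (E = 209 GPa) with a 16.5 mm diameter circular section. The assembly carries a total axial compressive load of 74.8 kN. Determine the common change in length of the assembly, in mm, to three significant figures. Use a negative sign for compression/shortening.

-0.144 mm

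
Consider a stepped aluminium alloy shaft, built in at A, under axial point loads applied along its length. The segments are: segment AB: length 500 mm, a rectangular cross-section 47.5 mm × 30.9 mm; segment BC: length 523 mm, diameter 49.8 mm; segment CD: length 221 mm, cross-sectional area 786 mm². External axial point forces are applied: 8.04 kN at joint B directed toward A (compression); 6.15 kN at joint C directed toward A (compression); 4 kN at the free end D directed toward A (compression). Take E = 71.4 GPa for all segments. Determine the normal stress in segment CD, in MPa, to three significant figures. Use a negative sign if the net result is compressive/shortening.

-5.09 MPa

Internal axial forces (sectioning from the free end, tension +): N_CD = -4 kN, N_BC = -10.15 kN, N_AB = -18.19 kN.
σ_CD = N_CD/A_CD = -4000/786 = -5.089 MPa.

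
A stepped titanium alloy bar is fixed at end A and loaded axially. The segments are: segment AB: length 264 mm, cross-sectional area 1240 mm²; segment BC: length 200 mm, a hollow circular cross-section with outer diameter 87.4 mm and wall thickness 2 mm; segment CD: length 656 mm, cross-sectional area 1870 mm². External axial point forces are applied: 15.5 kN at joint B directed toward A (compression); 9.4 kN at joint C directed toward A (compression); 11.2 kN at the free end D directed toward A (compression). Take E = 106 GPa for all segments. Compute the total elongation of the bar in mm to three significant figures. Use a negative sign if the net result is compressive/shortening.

-0.182 mm

Internal axial forces (sectioning from the free end, tension +): N_CD = -11.2 kN, N_BC = -20.6 kN, N_AB = -36.1 kN.
A_BC = 536.6 mm².
δ_AB = -36100·264/(1240·106000) = -0.07251 mm
δ_BC = -20600·200/(536.6·106000) = -0.07244 mm
δ_CD = -11200·656/(1870·106000) = -0.03707 mm
δ = Σδ_i = -0.182 mm.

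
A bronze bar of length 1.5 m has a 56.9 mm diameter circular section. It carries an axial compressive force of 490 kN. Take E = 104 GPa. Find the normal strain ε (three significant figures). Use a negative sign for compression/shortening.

-0.00185

A = 2543 mm².
σ = N/A = -192.7 MPa; ε = σ/E = -192.7/104000 = -1.853e-03.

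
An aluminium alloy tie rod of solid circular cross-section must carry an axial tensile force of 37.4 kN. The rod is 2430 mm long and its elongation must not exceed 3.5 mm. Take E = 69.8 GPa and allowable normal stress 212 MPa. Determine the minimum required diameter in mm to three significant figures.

Required area A ≥ P/σ_allow = 37400/212 = 176.4 mm².
For a solid circular section, d ≥ √(4A/π) = 14.99 mm.
Elongation limit: A ≥ PL/(Eδ_allow) = 37400·2430/(69800·3.5) = 372 mm² ⇒ d ≥ 21.76 mm.
The elongation limit governs.

21.8 mm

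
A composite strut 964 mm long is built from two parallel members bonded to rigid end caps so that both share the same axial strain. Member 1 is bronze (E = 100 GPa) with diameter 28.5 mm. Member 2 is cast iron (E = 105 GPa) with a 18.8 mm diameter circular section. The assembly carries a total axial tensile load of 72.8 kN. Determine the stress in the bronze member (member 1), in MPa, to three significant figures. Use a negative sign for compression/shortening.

A_1 = 637.9 mm².
A_2 = 277.6 mm².
Equal strain + equilibrium ⇒ each member carries load in proportion to AE: A₁E₁ = 63790000 N, A₂E₂ = 29150000 N, ΣAE = 92940000 N.
σ₁ = P·E₁/ΣAE = 72800·100000/92940000 = 78.33 MPa.

78.3 MPa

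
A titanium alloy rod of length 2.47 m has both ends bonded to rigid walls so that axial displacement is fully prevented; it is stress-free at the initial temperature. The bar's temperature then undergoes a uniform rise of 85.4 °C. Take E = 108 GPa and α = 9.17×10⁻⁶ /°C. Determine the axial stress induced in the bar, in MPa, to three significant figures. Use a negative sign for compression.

Free thermal expansion αLΔT = 9.17e-6 · 2470 · 85.4 = 1.934 mm.
The walls impose strain ε = −(1.934)/2470 = -7.8312e-04; σ = Eε = 108000 · -7.8312e-04 = -84.58 MPa.

-84.6 MPa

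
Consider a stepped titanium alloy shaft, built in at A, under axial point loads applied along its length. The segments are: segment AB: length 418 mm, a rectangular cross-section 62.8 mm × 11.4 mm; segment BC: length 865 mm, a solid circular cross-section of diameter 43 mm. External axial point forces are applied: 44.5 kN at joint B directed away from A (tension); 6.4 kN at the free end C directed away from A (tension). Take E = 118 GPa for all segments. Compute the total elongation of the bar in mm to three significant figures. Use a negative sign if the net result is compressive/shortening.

Internal axial forces (sectioning from the free end, tension +): N_BC = 6.4 kN, N_AB = 50.9 kN.
A_AB = 715.9 mm².
A_BC = 1452 mm².
δ_AB = 50900·418/(715.9·118000) = 0.2519 mm
δ_BC = 6400·865/(1452·118000) = 0.03231 mm
δ = Σδ_i = 0.2842 mm.

0.284 mm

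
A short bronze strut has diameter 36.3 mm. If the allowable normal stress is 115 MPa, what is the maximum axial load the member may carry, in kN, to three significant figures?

119 kN

A = 1035 mm².
P_max = σ_allow · A = 115 · 1035 = 119000 N = 119 kN.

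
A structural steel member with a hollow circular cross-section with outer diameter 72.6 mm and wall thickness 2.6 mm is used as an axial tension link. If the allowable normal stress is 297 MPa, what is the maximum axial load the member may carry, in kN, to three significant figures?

170 kN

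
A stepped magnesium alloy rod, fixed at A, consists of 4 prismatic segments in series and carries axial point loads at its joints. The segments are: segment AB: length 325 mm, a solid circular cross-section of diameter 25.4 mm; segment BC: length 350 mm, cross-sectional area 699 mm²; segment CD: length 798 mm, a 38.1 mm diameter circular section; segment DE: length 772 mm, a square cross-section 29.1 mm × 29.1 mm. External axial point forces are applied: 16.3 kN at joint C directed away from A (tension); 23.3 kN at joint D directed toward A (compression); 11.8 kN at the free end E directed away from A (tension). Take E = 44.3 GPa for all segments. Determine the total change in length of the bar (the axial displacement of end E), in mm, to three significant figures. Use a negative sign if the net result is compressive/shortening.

0.185 mm

Internal axial forces (sectioning from the free end, tension +): N_DE = 11.8 kN, N_CD = -11.5 kN, N_BC = 4.8 kN, N_AB = 4.8 kN.
A_AB = 506.7 mm².
A_CD = 1140 mm².
A_DE = 846.8 mm².
δ_AB = 4800·325/(506.7·44300) = 0.0695 mm
δ_BC = 4800·350/(699·44300) = 0.05425 mm
δ_CD = -11500·798/(1140·44300) = -0.1817 mm
δ_DE = 11800·772/(846.8·44300) = 0.2428 mm
δ = Σδ_i = 0.1849 mm.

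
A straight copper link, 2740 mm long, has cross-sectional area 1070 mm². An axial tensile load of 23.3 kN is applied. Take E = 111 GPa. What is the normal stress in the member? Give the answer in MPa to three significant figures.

21.8 MPa

σ = N/A = 23300/1070 = 21.78 MPa.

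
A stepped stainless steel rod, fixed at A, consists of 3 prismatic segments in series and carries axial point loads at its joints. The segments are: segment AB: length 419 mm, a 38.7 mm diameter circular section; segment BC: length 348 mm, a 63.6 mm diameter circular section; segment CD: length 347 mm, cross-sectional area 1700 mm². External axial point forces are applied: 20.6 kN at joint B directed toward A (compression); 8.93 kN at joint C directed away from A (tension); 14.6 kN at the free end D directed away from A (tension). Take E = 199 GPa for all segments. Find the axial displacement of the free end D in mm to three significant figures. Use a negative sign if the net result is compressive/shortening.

Internal axial forces (sectioning from the free end, tension +): N_CD = 14.6 kN, N_BC = 23.53 kN, N_AB = 2.93 kN.
A_AB = 1176 mm².
A_BC = 3177 mm².
δ_AB = 2930·419/(1176·199000) = 0.005245 mm
δ_BC = 23530·348/(3177·199000) = 0.01295 mm
δ_CD = 14600·347/(1700·199000) = 0.01498 mm
δ = Σδ_i = 0.03317 mm.

0.0332 mm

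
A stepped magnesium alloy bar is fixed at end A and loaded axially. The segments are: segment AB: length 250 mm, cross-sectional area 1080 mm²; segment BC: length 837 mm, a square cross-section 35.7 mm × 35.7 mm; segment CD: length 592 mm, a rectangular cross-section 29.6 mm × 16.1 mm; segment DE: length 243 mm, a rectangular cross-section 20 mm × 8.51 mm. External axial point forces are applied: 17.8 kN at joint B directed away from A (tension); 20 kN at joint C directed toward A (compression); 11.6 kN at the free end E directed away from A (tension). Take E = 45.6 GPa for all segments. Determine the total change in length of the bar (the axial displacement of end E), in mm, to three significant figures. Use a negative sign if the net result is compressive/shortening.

Internal axial forces (sectioning from the free end, tension +): N_DE = 11.6 kN, N_CD = 11.6 kN, N_BC = -8.4 kN, N_AB = 9.4 kN.
A_BC = 1274 mm².
A_CD = 476.6 mm².
A_DE = 170.2 mm².
δ_AB = 9400·250/(1080·45600) = 0.04772 mm
δ_BC = -8400·837/(1274·45600) = -0.121 mm
δ_CD = 11600·592/(476.6·45600) = 0.316 mm
δ_DE = 11600·243/(170.2·45600) = 0.3632 mm
δ = Σδ_i = 0.6059 mm.

0.606 mm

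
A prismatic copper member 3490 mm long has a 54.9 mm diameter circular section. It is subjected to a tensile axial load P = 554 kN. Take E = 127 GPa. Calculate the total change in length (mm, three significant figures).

6.43 mm

A = 2367 mm².
δ_mech = NL/(AE) = 554000·3490/(2367·127000) = 6.431 mm.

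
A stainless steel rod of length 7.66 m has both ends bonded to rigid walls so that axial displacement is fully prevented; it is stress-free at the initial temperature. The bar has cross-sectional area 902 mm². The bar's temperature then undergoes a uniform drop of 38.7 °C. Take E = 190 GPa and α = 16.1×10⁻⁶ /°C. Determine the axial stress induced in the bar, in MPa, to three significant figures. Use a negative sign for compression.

Free thermal expansion αLΔT = 16.1e-6 · 7660 · -38.7 = -4.773 mm.
The walls impose strain ε = −(-4.773)/7660 = 6.2307e-04; σ = Eε = 190000 · 6.2307e-04 = 118.4 MPa.

118 MPa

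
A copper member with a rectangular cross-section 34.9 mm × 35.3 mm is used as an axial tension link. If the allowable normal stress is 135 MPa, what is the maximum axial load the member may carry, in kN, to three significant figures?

A = 1232 mm².
P_max = σ_allow · A = 135 · 1232 = 166300 N = 166.3 kN.

166 kN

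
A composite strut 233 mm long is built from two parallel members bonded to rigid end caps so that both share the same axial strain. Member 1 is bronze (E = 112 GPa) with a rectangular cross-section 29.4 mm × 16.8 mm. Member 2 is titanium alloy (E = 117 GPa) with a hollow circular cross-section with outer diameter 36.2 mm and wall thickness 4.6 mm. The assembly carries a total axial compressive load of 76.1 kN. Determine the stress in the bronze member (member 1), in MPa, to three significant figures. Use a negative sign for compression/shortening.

-78.4 MPa

A_1 = 493.9 mm².
A_2 = 456.7 mm².
Equal strain + equilibrium ⇒ each member carries load in proportion to AE: A₁E₁ = 55320000 N, A₂E₂ = 53430000 N, ΣAE = 108700000 N.
σ₁ = P·E₁/ΣAE = -76100·112000/108700000 = -78.38 MPa.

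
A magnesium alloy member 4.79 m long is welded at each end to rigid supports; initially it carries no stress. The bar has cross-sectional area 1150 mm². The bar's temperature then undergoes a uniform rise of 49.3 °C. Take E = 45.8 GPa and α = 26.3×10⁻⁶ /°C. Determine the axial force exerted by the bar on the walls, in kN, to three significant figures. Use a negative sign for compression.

Free thermal expansion αLΔT = 26.3e-6 · 4790 · 49.3 = 6.211 mm.
The walls impose strain ε = −(6.211)/4790 = -1.2966e-03; σ = Eε = 45800 · -1.2966e-03 = -59.38 MPa.
Wall reaction R = σ·A = -59.38·1150 = -68290 N = -68.29 kN.

-68.3 kN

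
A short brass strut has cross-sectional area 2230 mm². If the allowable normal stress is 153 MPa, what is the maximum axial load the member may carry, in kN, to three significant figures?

P_max = σ_allow · A = 153 · 2230 = 341200 N = 341.2 kN.

341 kN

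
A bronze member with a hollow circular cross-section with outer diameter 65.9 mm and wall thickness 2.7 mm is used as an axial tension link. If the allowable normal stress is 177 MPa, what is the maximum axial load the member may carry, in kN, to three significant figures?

94.9 kN

A = 536.1 mm².
P_max = σ_allow · A = 177 · 536.1 = 94890 N = 94.89 kN.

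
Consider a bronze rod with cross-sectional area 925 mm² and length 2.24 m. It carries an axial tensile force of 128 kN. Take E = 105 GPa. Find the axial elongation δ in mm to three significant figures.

2.95 mm

δ_mech = NL/(AE) = 128000·2240/(925·105000) = 2.952 mm.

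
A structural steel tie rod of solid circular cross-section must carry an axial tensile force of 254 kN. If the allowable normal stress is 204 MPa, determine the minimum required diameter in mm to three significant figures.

Required area A ≥ P/σ_allow = 254000/204 = 1245 mm².
For a solid circular section, d ≥ √(4A/π) = 39.82 mm.

39.8 mm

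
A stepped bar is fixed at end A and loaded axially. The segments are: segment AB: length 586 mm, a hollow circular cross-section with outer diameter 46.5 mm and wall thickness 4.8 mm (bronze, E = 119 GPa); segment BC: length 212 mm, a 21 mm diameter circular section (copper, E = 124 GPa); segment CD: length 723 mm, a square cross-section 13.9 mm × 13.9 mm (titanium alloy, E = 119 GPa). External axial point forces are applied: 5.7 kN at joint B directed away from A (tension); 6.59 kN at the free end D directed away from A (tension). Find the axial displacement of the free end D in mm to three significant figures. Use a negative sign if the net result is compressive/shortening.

Internal axial forces (sectioning from the free end, tension +): N_CD = 6.59 kN, N_BC = 6.59 kN, N_AB = 12.29 kN.
A_AB = 628.8 mm².
A_BC = 346.4 mm².
A_CD = 193.2 mm².
δ_AB = 12290·586/(628.8·119000) = 0.09624 mm
δ_BC = 6590·212/(346.4·124000) = 0.03253 mm
δ_CD = 6590·723/(193.2·119000) = 0.2072 mm
δ = Σδ_i = 0.336 mm.

0.336 mm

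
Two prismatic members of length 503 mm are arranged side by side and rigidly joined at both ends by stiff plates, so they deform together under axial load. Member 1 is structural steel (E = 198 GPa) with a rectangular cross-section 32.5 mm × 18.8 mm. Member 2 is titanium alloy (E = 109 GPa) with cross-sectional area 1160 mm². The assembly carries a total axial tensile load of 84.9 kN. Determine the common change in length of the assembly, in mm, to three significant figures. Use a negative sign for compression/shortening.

0.173 mm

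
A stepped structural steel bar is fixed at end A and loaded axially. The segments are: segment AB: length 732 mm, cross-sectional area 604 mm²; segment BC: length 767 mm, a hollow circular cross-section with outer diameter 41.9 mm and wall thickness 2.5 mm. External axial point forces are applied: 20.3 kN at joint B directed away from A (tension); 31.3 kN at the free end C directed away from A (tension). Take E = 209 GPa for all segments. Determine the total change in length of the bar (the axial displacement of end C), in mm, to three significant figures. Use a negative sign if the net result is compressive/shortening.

Internal axial forces (sectioning from the free end, tension +): N_BC = 31.3 kN, N_AB = 51.6 kN.
A_BC = 309.4 mm².
δ_AB = 51600·732/(604·209000) = 0.2992 mm
δ_BC = 31300·767/(309.4·209000) = 0.3712 mm
δ = Σδ_i = 0.6704 mm.

0.670 mm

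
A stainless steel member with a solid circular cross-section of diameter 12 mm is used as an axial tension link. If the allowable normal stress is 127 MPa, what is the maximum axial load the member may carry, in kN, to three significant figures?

14.4 kN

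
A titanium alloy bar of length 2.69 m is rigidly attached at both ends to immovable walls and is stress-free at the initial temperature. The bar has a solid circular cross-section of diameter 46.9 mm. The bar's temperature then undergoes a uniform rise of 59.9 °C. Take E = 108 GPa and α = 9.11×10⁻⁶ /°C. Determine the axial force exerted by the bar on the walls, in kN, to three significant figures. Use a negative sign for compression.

-102 kN

Free thermal expansion αLΔT = 9.11e-6 · 2690 · 59.9 = 1.468 mm.
The walls impose strain ε = −(1.468)/2690 = -5.4569e-04; σ = Eε = 108000 · -5.4569e-04 = -58.93 MPa.
Wall reaction R = σ·A = -58.93·1728 = -101800 N = -101.8 kN.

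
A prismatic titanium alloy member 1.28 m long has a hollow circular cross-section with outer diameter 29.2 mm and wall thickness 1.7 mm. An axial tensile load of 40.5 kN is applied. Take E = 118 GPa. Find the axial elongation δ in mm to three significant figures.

A = 146.9 mm².
δ_mech = NL/(AE) = 40500·1280/(146.9·118000) = 2.991 mm.

2.99 mm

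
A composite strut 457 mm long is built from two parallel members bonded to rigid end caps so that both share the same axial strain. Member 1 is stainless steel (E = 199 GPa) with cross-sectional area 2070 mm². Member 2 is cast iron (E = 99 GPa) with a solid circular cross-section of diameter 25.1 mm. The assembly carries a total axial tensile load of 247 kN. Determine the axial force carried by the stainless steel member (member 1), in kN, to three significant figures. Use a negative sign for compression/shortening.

A_2 = 494.8 mm².
Equal strain + equilibrium ⇒ each member carries load in proportion to AE: A₁E₁ = 411900000 N, A₂E₂ = 48990000 N, ΣAE = 460900000 N.
F₁ = P·A₁E₁/ΣAE = 247000·411900000/460900000 = 220700 N.

221 kN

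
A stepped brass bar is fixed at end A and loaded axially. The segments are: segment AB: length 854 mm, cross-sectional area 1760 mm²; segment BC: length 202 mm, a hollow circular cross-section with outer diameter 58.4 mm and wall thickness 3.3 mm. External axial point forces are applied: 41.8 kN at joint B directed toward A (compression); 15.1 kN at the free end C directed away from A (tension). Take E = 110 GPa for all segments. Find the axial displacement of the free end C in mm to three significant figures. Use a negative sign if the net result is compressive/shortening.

-0.0692 mm

Internal axial forces (sectioning from the free end, tension +): N_BC = 15.1 kN, N_AB = -26.7 kN.
A_BC = 571.2 mm².
δ_AB = -26700·854/(1760·110000) = -0.1178 mm
δ_BC = 15100·202/(571.2·110000) = 0.04854 mm
δ = Σδ_i = -0.06924 mm.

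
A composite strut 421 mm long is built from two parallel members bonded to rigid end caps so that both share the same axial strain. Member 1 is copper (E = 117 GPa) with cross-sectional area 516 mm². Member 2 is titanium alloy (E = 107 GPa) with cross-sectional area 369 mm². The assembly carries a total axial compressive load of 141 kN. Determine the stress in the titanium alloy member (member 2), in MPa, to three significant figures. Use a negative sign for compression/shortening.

Equal strain + equilibrium ⇒ each member carries load in proportion to AE: A₁E₁ = 60370000 N, A₂E₂ = 39480000 N, ΣAE = 99860000 N.
σ₂ = P·E₂/ΣAE = -141000·107000/99860000 = -151.1 MPa.

-151 MPa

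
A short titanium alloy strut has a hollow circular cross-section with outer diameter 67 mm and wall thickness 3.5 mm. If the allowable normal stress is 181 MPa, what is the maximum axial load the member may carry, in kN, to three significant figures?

A = 698.2 mm².
P_max = σ_allow · A = 181 · 698.2 = 126400 N = 126.4 kN.

126 kN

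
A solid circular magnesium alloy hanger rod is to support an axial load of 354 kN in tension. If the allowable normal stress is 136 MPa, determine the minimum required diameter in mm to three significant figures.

57.6 mm

Required area A ≥ P/σ_allow = 354000/136 = 2603 mm².
For a solid circular section, d ≥ √(4A/π) = 57.57 mm.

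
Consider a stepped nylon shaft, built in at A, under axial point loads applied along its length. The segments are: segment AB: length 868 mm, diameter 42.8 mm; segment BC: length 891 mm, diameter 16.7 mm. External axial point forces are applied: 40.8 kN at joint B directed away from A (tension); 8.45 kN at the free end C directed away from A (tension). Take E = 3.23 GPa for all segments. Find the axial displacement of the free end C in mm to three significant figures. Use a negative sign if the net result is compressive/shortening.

19.8 mm

Internal axial forces (sectioning from the free end, tension +): N_BC = 8.45 kN, N_AB = 49.25 kN.
A_AB = 1439 mm².
A_BC = 219 mm².
δ_AB = 49250·868/(1439·3230) = 9.199 mm
δ_BC = 8450·891/(219·3230) = 10.64 mm
δ = Σδ_i = 19.84 mm.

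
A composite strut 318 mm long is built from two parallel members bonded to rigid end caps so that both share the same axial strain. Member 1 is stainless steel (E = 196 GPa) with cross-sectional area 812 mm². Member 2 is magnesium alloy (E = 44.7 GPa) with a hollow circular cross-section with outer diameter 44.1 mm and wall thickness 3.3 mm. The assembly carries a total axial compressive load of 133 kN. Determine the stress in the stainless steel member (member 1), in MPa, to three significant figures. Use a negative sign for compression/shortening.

A_2 = 423 mm².
Equal strain + equilibrium ⇒ each member carries load in proportion to AE: A₁E₁ = 159200000 N, A₂E₂ = 18910000 N, ΣAE = 178100000 N.
σ₁ = P·E₁/ΣAE = -133000·196000/178100000 = -146.4 MPa.

-146 MPa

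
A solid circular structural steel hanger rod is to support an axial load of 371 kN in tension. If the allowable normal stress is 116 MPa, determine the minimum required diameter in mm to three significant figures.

63.8 mm

Required area A ≥ P/σ_allow = 371000/116 = 3198 mm².
For a solid circular section, d ≥ √(4A/π) = 63.81 mm.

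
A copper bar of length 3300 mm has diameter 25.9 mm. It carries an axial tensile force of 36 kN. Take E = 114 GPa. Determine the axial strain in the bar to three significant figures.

A = 526.9 mm².
σ = N/A = 68.33 MPa; ε = σ/E = 68.33/114000 = 5.994e-04.

5.99e-04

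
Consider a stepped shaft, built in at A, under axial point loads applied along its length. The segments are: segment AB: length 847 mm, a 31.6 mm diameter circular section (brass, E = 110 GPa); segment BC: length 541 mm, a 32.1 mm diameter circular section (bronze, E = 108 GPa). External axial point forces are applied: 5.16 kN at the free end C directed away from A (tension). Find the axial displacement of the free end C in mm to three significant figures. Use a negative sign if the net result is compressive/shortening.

0.0826 mm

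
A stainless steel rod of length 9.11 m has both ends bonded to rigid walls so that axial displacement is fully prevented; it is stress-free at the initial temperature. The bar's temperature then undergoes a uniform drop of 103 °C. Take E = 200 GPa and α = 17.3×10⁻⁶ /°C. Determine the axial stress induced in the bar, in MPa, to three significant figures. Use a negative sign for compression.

356 MPa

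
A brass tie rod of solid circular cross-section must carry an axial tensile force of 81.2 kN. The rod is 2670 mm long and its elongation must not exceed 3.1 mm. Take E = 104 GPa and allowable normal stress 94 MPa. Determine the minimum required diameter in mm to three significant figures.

33.2 mm

Required area A ≥ P/σ_allow = 81200/94 = 863.8 mm².
For a solid circular section, d ≥ √(4A/π) = 33.16 mm.
Elongation limit: A ≥ PL/(Eδ_allow) = 81200·2670/(104000·3.1) = 672.5 mm² ⇒ d ≥ 29.26 mm.
The stress limit governs.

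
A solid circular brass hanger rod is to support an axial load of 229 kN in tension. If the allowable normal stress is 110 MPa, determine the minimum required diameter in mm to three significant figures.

Required area A ≥ P/σ_allow = 229000/110 = 2082 mm².
For a solid circular section, d ≥ √(4A/π) = 51.48 mm.

51.5 mm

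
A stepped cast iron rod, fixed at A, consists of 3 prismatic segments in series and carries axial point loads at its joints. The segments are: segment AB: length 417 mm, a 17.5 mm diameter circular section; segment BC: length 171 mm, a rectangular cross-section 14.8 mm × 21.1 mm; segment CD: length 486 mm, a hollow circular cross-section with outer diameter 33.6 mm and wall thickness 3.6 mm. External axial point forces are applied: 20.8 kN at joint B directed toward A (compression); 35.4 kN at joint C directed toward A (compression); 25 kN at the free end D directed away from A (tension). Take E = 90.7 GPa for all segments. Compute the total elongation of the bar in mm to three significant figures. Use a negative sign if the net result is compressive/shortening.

Internal axial forces (sectioning from the free end, tension +): N_CD = 25 kN, N_BC = -10.4 kN, N_AB = -31.2 kN.
A_AB = 240.5 mm².
A_BC = 312.3 mm².
A_CD = 339.3 mm².
δ_AB = -31200·417/(240.5·90700) = -0.5964 mm
δ_BC = -10400·171/(312.3·90700) = -0.06279 mm
δ_CD = 25000·486/(339.3·90700) = 0.3948 mm
δ = Σδ_i = -0.2643 mm.

-0.264 mm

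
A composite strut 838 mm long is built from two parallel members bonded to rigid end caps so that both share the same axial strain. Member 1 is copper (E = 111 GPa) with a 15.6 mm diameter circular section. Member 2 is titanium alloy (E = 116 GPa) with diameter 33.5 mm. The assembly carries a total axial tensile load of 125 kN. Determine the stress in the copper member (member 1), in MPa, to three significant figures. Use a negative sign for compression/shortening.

112 MPa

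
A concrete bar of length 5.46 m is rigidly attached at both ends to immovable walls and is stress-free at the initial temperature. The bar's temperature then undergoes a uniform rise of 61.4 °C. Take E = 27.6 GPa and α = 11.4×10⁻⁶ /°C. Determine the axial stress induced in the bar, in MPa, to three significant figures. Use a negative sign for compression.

Free thermal expansion αLΔT = 11.4e-6 · 5460 · 61.4 = 3.822 mm.
The walls impose strain ε = −(3.822)/5460 = -6.9996e-04; σ = Eε = 27600 · -6.9996e-04 = -19.32 MPa.

-19.3 MPa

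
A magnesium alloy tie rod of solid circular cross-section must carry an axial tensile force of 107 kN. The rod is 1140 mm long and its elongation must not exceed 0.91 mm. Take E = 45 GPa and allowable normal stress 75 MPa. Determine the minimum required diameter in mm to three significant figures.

Required area A ≥ P/σ_allow = 107000/75 = 1427 mm².
For a solid circular section, d ≥ √(4A/π) = 42.62 mm.
Elongation limit: A ≥ PL/(Eδ_allow) = 107000·1140/(45000·0.91) = 2979 mm² ⇒ d ≥ 61.58 mm.
The elongation limit governs.

61.6 mm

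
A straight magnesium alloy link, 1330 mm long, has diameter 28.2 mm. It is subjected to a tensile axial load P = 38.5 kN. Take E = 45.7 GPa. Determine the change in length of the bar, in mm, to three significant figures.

1.79 mm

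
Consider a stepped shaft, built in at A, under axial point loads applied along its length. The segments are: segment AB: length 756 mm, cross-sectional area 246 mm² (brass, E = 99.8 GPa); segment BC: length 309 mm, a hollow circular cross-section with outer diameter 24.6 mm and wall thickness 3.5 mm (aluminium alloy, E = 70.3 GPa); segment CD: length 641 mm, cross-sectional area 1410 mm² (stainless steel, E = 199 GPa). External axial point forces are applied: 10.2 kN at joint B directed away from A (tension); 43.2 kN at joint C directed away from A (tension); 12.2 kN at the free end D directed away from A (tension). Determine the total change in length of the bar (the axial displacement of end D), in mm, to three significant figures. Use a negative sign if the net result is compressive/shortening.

3.10 mm

Internal axial forces (sectioning from the free end, tension +): N_CD = 12.2 kN, N_BC = 55.4 kN, N_AB = 65.6 kN.
A_BC = 232 mm².
δ_AB = 65600·756/(246·99800) = 2.02 mm
δ_BC = 55400·309/(232·70300) = 1.05 mm
δ_CD = 12200·641/(1410·199000) = 0.02787 mm
δ = Σδ_i = 3.097 mm.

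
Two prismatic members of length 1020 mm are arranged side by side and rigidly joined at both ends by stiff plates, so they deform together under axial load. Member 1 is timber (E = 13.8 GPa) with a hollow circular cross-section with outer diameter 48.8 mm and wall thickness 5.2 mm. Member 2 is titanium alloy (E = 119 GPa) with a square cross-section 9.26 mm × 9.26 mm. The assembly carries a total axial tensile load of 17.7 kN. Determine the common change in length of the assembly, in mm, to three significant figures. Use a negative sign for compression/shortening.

A_1 = 712.3 mm².
A_2 = 85.75 mm².
Equal strain + equilibrium ⇒ each member carries load in proportion to AE: A₁E₁ = 9829000 N, A₂E₂ = 10200000 N, ΣAE = 20030000 N.
δ = PL/ΣAE = 17700·1020/20030000 = 0.9012 mm.

0.901 mm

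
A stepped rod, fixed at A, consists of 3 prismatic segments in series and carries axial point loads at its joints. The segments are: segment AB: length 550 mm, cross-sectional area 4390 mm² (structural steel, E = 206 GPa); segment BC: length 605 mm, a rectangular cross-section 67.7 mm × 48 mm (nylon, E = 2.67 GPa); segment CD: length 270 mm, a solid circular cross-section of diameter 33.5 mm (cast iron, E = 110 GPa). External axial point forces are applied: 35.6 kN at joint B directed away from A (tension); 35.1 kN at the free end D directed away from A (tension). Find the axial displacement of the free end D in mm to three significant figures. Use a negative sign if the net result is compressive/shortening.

2.59 mm

Internal axial forces (sectioning from the free end, tension +): N_CD = 35.1 kN, N_BC = 35.1 kN, N_AB = 70.7 kN.
A_BC = 3250 mm².
A_CD = 881.4 mm².
δ_AB = 70700·550/(4390·206000) = 0.043 mm
δ_BC = 35100·605/(3250·2670) = 2.447 mm
δ_CD = 35100·270/(881.4·110000) = 0.09775 mm
δ = Σδ_i = 2.588 mm.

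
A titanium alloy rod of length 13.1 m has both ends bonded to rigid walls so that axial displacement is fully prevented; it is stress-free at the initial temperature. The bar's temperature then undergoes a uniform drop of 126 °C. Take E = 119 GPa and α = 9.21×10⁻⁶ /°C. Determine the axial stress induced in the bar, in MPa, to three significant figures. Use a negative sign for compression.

Free thermal expansion αLΔT = 9.21e-6 · 13100 · -126 = -15.2 mm.
The walls impose strain ε = −(-15.2)/13100 = 1.1605e-03; σ = Eε = 119000 · 1.1605e-03 = 138.1 MPa.

138 MPa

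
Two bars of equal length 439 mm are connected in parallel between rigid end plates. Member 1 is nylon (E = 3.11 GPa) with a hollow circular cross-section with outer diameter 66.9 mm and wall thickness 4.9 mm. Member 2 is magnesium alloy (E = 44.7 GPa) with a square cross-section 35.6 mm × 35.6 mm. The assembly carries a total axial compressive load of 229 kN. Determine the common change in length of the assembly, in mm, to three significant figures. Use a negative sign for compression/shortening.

-1.69 mm

A_1 = 954.4 mm².
A_2 = 1267 mm².
Equal strain + equilibrium ⇒ each member carries load in proportion to AE: A₁E₁ = 2968000 N, A₂E₂ = 56650000 N, ΣAE = 59620000 N.
δ = PL/ΣAE = -229000·439/59620000 = -1.686 mm.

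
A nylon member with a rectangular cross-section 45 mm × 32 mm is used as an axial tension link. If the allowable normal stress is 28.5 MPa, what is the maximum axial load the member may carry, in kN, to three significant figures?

A = 1440 mm².
P_max = σ_allow · A = 28.5 · 1440 = 41040 N = 41.04 kN.

41.0 kN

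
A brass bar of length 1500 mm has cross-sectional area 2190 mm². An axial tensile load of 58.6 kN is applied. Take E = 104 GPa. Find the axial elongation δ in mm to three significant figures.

0.386 mm

δ_mech = NL/(AE) = 58600·1500/(2190·104000) = 0.3859 mm.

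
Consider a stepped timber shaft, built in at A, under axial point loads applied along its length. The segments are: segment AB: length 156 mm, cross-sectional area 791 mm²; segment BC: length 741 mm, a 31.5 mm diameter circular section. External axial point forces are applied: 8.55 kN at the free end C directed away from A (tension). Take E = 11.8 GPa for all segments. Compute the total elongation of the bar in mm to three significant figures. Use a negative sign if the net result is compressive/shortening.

0.832 mm

Internal axial forces (sectioning from the free end, tension +): N_BC = 8.55 kN, N_AB = 8.55 kN.
A_BC = 779.3 mm².
δ_AB = 8550·156/(791·11800) = 0.1429 mm
δ_BC = 8550·741/(779.3·11800) = 0.689 mm
δ = Σδ_i = 0.8319 mm.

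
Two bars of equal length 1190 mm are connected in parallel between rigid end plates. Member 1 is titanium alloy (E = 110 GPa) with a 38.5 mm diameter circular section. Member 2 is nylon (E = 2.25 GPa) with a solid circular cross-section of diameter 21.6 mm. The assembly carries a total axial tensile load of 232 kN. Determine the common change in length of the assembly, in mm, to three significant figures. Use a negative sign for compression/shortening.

2.14 mm

A_1 = 1164 mm².
A_2 = 366.4 mm².
Equal strain + equilibrium ⇒ each member carries load in proportion to AE: A₁E₁ = 128100000 N, A₂E₂ = 824500 N, ΣAE = 128900000 N.
δ = PL/ΣAE = 232000·1190/128900000 = 2.142 mm.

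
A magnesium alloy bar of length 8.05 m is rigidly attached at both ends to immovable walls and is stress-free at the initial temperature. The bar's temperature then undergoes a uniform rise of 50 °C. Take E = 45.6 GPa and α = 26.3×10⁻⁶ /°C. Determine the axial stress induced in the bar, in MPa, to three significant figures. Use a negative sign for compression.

-60.0 MPa

Free thermal expansion αLΔT = 26.3e-6 · 8050 · 50 = 10.59 mm.
The walls impose strain ε = −(10.59)/8050 = -1.3150e-03; σ = Eε = 45600 · -1.3150e-03 = -59.96 MPa.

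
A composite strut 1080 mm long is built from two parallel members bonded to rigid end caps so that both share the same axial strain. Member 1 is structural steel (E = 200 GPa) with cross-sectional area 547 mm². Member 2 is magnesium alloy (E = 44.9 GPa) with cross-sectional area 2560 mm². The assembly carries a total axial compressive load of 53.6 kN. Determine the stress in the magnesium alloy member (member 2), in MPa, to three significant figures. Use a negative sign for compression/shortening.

Equal strain + equilibrium ⇒ each member carries load in proportion to AE: A₁E₁ = 109400000 N, A₂E₂ = 114900000 N, ΣAE = 224300000 N.
σ₂ = P·E₂/ΣAE = -53600·44900/224300000 = -10.73 MPa.

-10.7 MPa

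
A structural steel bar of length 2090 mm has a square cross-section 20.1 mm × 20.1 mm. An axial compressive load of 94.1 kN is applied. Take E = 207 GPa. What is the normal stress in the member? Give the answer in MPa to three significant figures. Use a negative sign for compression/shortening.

-233 MPa

A = 404 mm².
σ = N/A = -94100/404 = -232.9 MPa.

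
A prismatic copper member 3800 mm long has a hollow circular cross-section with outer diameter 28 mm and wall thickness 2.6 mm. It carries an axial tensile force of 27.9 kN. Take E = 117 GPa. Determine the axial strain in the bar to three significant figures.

0.00115

A = 207.5 mm².
σ = N/A = 134.5 MPa; ε = σ/E = 134.5/117000 = 1.149e-03.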